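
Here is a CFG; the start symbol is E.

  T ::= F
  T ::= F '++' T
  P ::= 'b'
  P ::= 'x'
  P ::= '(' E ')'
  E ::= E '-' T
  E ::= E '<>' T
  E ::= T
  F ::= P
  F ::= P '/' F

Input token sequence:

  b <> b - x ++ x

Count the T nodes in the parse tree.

4

[E [E [E [T [F [P b]]]] <> [T [F [P b]]]] - [T [F [P x]] ++ [T [F [P x]]]]]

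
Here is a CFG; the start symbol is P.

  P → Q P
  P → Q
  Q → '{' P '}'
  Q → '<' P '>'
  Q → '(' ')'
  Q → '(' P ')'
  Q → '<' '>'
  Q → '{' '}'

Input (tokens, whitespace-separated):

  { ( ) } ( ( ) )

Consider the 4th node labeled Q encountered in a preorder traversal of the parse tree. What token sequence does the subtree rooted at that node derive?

( )

[P [Q { [P [Q ( )]] }] [P [Q ( [P [Q ( )]] )]]]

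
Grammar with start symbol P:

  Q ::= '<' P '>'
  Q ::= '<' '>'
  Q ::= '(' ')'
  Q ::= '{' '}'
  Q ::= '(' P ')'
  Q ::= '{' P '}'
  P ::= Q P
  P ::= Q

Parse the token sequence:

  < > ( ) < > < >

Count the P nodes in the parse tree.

[P [Q < >] [P [Q ( )] [P [Q < >] [P [Q < >]]]]]

4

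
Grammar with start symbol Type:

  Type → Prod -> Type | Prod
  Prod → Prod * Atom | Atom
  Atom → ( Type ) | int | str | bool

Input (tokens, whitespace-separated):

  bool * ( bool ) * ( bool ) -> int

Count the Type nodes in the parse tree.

4

[Type [Prod [Prod [Prod [Atom bool]] * [Atom ( [Type [Prod [Atom bool]]] )]] * [Atom ( [Type [Prod [Atom bool]]] )]] -> [Type [Prod [Atom int]]]]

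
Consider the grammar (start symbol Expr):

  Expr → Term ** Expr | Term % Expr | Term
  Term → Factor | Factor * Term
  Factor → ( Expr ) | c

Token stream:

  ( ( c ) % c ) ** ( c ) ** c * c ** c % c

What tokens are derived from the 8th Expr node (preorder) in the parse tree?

c % c

[Expr [Term [Factor ( [Expr [Term [Factor ( [Expr [Term [Factor c]]] )]] % [Expr [Term [Factor c]]]] )]] ** [Expr [Term [Factor ( [Expr [Term [Factor c]]] )]] ** [Expr [Term [Factor c] * [Term [Factor c]]] ** [Expr [Term [Factor c]] % [Expr [Term [Factor c]]]]]]]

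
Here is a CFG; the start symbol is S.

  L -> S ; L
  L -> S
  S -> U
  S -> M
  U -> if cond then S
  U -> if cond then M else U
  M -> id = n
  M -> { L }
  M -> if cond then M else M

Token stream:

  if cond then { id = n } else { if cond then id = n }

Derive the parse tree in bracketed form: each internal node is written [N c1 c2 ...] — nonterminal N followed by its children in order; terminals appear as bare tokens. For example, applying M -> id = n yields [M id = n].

S
M
if cond then M else M
if cond then { L } else M
if cond then { S } else M
if cond then { M } else M
if cond then { id = n } else M
if cond then { id = n } else { L }
if cond then { id = n } else { S }
if cond then { id = n } else { U }
if cond then { id = n } else { if cond then S }
if cond then { id = n } else { if cond then M }
if cond then { id = n } else { if cond then id = n }

[S [M if cond then [M { [L [S [M id = n]]] }] else [M { [L [S [U if cond then [S [M id = n]]]]] }]]]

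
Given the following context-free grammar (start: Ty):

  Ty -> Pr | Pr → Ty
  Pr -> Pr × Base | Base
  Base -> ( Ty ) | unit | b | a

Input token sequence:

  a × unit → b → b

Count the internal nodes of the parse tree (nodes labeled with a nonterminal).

[Ty [Pr [Pr [Base a]] × [Base unit]] → [Ty [Pr [Base b]] → [Ty [Pr [Base b]]]]]

11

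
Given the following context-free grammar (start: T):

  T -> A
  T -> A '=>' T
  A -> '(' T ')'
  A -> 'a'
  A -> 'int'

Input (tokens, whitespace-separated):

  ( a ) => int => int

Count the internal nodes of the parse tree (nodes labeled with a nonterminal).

[T [A ( [T [A a]] )] => [T [A int] => [T [A int]]]]

8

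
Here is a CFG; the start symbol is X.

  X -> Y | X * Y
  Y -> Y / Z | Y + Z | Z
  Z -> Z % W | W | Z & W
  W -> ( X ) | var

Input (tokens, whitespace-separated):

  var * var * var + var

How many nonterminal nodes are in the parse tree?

15

[X [X [X [Y [Z [W var]]]] * [Y [Z [W var]]]] * [Y [Y [Z [W var]]] + [Z [W var]]]]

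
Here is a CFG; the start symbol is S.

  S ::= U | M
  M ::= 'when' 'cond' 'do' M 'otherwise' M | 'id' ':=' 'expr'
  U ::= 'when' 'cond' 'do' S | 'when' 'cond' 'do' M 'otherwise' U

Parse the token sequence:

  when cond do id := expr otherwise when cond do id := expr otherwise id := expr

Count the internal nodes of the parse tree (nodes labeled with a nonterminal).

6

[S [M when cond do [M id := expr] otherwise [M when cond do [M id := expr] otherwise [M id := expr]]]]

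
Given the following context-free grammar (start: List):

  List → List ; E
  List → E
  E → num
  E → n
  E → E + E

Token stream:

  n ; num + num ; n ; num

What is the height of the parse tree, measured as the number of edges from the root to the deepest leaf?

5

[List [List [List [List [E n]] ; [E [E num] + [E num]]] ; [E n]] ; [E num]]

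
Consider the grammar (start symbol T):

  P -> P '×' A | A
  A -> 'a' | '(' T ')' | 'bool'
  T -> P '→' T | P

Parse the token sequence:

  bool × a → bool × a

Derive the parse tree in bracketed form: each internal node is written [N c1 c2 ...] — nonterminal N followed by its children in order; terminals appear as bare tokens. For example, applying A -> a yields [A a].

T
P → T
P × A → T
A × A → T
bool × A → T
bool × a → T
bool × a → P
bool × a → P × A
bool × a → A × A
bool × a → bool × A
bool × a → bool × a

[T [P [P [A bool]] × [A a]] → [T [P [P [A bool]] × [A a]]]]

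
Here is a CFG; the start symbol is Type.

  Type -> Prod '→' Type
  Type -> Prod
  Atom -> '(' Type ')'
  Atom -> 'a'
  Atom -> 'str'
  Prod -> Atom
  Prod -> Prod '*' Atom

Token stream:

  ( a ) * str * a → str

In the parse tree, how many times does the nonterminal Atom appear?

[Type [Prod [Prod [Prod [Atom ( [Type [Prod [Atom a]]] )]] * [Atom str]] * [Atom a]] → [Type [Prod [Atom str]]]]

5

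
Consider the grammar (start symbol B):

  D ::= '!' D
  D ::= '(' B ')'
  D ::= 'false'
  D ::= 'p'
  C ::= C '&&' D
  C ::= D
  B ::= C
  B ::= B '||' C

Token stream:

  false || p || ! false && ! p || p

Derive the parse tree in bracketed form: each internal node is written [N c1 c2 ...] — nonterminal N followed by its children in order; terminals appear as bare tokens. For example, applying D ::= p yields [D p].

B
B || C
B || C || C
B || C || C || C
C || C || C || C
D || C || C || C
false || C || C || C
false || D || C || C
false || p || C || C
false || p || C && D || C
false || p || D && D || C
false || p || ! D && D || C
false || p || ! false && D || C
false || p || ! false && ! D || C
false || p || ! false && ! p || C
false || p || ! false && ! p || D
false || p || ! false && ! p || p

[B [B [B [B [C [D false]]] || [C [D p]]] || [C [C [D ! [D false]]] && [D ! [D p]]]] || [C [D p]]]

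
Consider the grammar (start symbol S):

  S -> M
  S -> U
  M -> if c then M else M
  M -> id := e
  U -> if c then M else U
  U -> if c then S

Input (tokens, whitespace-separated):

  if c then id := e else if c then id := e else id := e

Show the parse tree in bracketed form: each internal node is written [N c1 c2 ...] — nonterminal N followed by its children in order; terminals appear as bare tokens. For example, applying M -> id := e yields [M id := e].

S
M
if c then M else M
if c then id := e else M
if c then id := e else if c then M else M
if c then id := e else if c then id := e else M
if c then id := e else if c then id := e else id := e

[S [M if c then [M id := e] else [M if c then [M id := e] else [M id := e]]]]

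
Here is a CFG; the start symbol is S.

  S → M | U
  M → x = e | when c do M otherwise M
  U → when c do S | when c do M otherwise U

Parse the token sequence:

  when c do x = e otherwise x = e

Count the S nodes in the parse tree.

1

[S [M when c do [M x = e] otherwise [M x = e]]]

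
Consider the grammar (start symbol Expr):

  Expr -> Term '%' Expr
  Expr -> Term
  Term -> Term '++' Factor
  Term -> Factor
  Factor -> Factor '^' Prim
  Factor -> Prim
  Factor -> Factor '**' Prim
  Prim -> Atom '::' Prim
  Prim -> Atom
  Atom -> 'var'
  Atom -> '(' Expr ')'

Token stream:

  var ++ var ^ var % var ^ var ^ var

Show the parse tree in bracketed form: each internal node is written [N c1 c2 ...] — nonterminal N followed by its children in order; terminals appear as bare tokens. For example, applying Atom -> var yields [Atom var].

Expr
Term % Expr
Term ++ Factor % Expr
Factor ++ Factor % Expr
Prim ++ Factor % Expr
Atom ++ Factor % Expr
var ++ Factor % Expr
var ++ Factor ^ Prim % Expr
var ++ Prim ^ Prim % Expr
var ++ Atom ^ Prim % Expr
var ++ var ^ Prim % Expr
var ++ var ^ Atom % Expr
var ++ var ^ var % Expr
var ++ var ^ var % Term
var ++ var ^ var % Factor
var ++ var ^ var % Factor ^ Prim
var ++ var ^ var % Factor ^ Prim ^ Prim
var ++ var ^ var % Prim ^ Prim ^ Prim
var ++ var ^ var % Atom ^ Prim ^ Prim
var ++ var ^ var % var ^ Prim ^ Prim
var ++ var ^ var % var ^ Atom ^ Prim
var ++ var ^ var % var ^ var ^ Prim
var ++ var ^ var % var ^ var ^ Atom
var ++ var ^ var % var ^ var ^ var

[Expr [Term [Term [Factor [Prim [Atom var]]]] ++ [Factor [Factor [Prim [Atom var]]] ^ [Prim [Atom var]]]] % [Expr [Term [Factor [Factor [Factor [Prim [Atom var]]] ^ [Prim [Atom var]]] ^ [Prim [Atom var]]]]]]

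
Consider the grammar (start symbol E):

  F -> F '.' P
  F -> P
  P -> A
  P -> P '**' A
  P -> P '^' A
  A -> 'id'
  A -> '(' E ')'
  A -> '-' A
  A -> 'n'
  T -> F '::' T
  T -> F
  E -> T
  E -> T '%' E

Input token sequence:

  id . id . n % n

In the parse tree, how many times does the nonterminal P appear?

[E [T [F [F [F [P [A id]]] . [P [A id]]] . [P [A n]]]] % [E [T [F [P [A n]]]]]]

4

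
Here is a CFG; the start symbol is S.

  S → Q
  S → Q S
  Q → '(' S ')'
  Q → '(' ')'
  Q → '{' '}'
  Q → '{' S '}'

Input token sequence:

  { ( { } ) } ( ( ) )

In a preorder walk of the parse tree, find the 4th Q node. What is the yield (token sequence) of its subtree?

( ( ) )

[S [Q { [S [Q ( [S [Q { }]] )]] }] [S [Q ( [S [Q ( )]] )]]]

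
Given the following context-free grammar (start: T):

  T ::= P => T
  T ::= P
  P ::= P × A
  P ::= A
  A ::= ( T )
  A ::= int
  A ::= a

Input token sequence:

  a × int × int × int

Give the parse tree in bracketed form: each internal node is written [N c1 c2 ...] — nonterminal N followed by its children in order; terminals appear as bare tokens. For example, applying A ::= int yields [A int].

[T [P [P [P [P [A a]] × [A int]] × [A int]] × [A int]]]

T
P
P × A
P × A × A
P × A × A × A
A × A × A × A
a × A × A × A
a × int × A × A
a × int × int × A
a × int × int × int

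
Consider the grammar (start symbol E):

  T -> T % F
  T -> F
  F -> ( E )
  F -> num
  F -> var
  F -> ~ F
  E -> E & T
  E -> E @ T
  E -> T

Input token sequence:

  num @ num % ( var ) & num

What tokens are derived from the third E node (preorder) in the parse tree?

[E [E [E [T [F num]]] @ [T [T [F num]] % [F ( [E [T [F var]]] )]]] & [T [F num]]]

num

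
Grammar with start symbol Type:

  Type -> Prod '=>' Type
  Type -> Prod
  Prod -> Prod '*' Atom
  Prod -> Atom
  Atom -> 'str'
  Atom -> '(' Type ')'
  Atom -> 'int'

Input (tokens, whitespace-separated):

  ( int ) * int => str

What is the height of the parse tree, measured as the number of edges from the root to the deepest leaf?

7

[Type [Prod [Prod [Atom ( [Type [Prod [Atom int]]] )]] * [Atom int]] => [Type [Prod [Atom str]]]]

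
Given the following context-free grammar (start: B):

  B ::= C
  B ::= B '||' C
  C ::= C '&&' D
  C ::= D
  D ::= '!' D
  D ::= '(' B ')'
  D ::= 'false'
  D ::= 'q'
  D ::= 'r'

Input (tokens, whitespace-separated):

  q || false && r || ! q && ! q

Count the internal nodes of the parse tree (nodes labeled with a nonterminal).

[B [B [B [C [D q]]] || [C [C [D false]] && [D r]]] || [C [C [D ! [D q]]] && [D ! [D q]]]]

15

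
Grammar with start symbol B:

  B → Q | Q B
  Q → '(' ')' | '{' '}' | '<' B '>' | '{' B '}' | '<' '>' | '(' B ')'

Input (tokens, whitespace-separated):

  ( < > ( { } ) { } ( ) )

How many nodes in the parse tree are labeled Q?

6

[B [Q ( [B [Q < >] [B [Q ( [B [Q { }]] )] [B [Q { }] [B [Q ( )]]]]] )]]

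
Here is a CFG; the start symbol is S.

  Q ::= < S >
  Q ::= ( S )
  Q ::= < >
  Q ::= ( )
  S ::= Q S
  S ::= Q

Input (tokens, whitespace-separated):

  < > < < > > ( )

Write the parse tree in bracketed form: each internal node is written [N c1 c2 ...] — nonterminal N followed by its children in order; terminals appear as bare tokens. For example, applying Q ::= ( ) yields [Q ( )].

[S [Q < >] [S [Q < [S [Q < >]] >] [S [Q ( )]]]]

S
Q S
< > S
< > Q S
< > < S > S
< > < Q > S
< > < < > > S
< > < < > > Q
< > < < > > ( )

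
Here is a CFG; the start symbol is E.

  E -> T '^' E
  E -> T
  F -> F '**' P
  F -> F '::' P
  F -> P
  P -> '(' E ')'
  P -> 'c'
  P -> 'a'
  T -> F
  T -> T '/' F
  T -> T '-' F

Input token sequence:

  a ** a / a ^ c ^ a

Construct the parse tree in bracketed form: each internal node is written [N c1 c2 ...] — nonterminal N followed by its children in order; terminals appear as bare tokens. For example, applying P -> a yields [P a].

E
T ^ E
T / F ^ E
F / F ^ E
F ** P / F ^ E
P ** P / F ^ E
a ** P / F ^ E
a ** a / F ^ E
a ** a / P ^ E
a ** a / a ^ E
a ** a / a ^ T ^ E
a ** a / a ^ F ^ E
a ** a / a ^ P ^ E
a ** a / a ^ c ^ E
a ** a / a ^ c ^ T
a ** a / a ^ c ^ F
a ** a / a ^ c ^ P
a ** a / a ^ c ^ a

[E [T [T [F [F [P a]] ** [P a]]] / [F [P a]]] ^ [E [T [F [P c]]] ^ [E [T [F [P a]]]]]]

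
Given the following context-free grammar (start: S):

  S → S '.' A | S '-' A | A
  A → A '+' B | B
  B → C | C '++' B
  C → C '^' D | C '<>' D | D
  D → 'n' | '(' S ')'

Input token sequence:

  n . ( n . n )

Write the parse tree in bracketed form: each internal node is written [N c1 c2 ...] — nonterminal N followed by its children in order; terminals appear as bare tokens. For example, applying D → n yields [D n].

S
S . A
A . A
B . A
C . A
D . A
n . A
n . B
n . C
n . D
n . ( S )
n . ( S . A )
n . ( A . A )
n . ( B . A )
n . ( C . A )
n . ( D . A )
n . ( n . A )
n . ( n . B )
n . ( n . C )
n . ( n . D )
n . ( n . n )

[S [S [A [B [C [D n]]]]] . [A [B [C [D ( [S [S [A [B [C [D n]]]]] . [A [B [C [D n]]]]] )]]]]]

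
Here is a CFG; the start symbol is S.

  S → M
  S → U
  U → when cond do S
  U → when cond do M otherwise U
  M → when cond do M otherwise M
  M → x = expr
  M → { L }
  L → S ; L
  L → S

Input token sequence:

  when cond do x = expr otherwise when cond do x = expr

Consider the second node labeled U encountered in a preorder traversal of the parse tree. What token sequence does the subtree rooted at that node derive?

when cond do x = expr

[S [U when cond do [M x = expr] otherwise [U when cond do [S [M x = expr]]]]]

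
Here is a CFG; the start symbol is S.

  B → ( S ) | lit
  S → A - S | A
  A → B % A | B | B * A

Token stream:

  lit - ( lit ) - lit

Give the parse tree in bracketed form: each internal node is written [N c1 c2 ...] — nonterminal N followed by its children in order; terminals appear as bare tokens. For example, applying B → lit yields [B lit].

S
A - S
B - S
lit - S
lit - A - S
lit - B - S
lit - ( S ) - S
lit - ( A ) - S
lit - ( B ) - S
lit - ( lit ) - S
lit - ( lit ) - A
lit - ( lit ) - B
lit - ( lit ) - lit

[S [A [B lit]] - [S [A [B ( [S [A [B lit]]] )]] - [S [A [B lit]]]]]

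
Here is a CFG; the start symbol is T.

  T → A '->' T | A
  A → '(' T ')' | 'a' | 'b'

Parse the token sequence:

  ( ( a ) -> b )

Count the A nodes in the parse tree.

[T [A ( [T [A ( [T [A a]] )] -> [T [A b]]] )]]

4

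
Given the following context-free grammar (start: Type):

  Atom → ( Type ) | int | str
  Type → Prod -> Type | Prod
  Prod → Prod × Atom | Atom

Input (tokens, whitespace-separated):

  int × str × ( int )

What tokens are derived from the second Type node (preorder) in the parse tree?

[Type [Prod [Prod [Prod [Atom int]] × [Atom str]] × [Atom ( [Type [Prod [Atom int]]] )]]]

int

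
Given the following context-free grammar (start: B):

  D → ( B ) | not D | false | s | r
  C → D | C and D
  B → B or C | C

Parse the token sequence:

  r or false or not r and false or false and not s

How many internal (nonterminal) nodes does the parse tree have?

18

[B [B [B [B [C [D r]]] or [C [D false]]] or [C [C [D not [D r]]] and [D false]]] or [C [C [D false]] and [D not [D s]]]]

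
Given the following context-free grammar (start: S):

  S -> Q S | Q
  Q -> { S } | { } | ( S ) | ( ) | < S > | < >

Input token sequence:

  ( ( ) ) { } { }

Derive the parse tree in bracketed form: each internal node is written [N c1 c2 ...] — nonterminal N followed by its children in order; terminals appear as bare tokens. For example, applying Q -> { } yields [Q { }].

[S [Q ( [S [Q ( )]] )] [S [Q { }] [S [Q { }]]]]

S
Q S
( S ) S
( Q ) S
( ( ) ) S
( ( ) ) Q S
( ( ) ) { } S
( ( ) ) { } Q
( ( ) ) { } { }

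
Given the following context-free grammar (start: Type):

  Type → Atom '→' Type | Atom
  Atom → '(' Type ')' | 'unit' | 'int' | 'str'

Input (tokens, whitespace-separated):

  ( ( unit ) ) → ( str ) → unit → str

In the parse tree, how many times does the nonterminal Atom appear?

7

[Type [Atom ( [Type [Atom ( [Type [Atom unit]] )]] )] → [Type [Atom ( [Type [Atom str]] )] → [Type [Atom unit] → [Type [Atom str]]]]]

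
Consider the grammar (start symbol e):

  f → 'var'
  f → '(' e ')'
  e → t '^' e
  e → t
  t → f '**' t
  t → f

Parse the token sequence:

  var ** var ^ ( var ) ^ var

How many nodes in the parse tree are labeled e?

4

[e [t [f var] ** [t [f var]]] ^ [e [t [f ( [e [t [f var]]] )]] ^ [e [t [f var]]]]]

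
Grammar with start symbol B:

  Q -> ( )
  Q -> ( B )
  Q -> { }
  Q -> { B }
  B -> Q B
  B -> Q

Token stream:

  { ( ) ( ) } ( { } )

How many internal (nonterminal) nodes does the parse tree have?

[B [Q { [B [Q ( )] [B [Q ( )]]] }] [B [Q ( [B [Q { }]] )]]]

10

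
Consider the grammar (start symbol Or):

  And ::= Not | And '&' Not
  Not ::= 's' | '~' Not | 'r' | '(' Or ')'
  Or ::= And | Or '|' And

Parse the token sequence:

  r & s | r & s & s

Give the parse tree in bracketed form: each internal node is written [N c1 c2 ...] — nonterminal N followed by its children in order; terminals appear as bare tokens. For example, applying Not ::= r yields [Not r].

[Or [Or [And [And [Not r]] & [Not s]]] | [And [And [And [Not r]] & [Not s]] & [Not s]]]

Or
Or | And
And | And
And & Not | And
Not & Not | And
r & Not | And
r & s | And
r & s | And & Not
r & s | And & Not & Not
r & s | Not & Not & Not
r & s | r & Not & Not
r & s | r & s & Not
r & s | r & s & s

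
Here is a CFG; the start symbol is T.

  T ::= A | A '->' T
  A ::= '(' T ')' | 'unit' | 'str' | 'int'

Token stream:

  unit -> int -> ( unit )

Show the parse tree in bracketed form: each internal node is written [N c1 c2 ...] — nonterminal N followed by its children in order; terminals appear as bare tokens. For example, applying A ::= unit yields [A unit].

[T [A unit] -> [T [A int] -> [T [A ( [T [A unit]] )]]]]

T
A -> T
unit -> T
unit -> A -> T
unit -> int -> T
unit -> int -> A
unit -> int -> ( T )
unit -> int -> ( A )
unit -> int -> ( unit )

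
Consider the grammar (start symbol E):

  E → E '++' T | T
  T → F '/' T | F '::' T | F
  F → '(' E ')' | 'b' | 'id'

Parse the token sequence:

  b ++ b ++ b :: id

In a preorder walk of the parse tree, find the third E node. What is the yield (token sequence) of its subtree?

b

[E [E [E [T [F b]]] ++ [T [F b]]] ++ [T [F b] :: [T [F id]]]]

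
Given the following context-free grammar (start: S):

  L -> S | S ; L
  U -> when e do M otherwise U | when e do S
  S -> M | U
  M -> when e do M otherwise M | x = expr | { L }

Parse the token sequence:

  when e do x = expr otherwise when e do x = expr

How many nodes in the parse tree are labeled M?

[S [U when e do [M x = expr] otherwise [U when e do [S [M x = expr]]]]]

2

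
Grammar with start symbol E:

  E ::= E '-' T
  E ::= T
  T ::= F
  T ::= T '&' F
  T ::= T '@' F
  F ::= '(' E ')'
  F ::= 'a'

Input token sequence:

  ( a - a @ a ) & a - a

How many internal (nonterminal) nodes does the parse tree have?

[E [E [T [T [F ( [E [E [T [F a]]] - [T [T [F a]] @ [F a]]] )]] & [F a]]] - [T [F a]]]

16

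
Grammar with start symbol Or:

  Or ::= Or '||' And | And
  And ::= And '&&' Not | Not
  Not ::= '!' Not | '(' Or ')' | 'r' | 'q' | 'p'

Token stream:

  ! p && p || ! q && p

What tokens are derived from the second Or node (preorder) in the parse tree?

! p && p

[Or [Or [And [And [Not ! [Not p]]] && [Not p]]] || [And [And [Not ! [Not q]]] && [Not p]]]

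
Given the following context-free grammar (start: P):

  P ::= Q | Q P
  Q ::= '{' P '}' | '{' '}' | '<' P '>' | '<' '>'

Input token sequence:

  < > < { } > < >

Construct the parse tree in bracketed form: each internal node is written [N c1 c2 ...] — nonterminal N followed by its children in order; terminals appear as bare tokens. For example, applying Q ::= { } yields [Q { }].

P
Q P
< > P
< > Q P
< > < P > P
< > < Q > P
< > < { } > P
< > < { } > Q
< > < { } > < >

[P [Q < >] [P [Q < [P [Q { }]] >] [P [Q < >]]]]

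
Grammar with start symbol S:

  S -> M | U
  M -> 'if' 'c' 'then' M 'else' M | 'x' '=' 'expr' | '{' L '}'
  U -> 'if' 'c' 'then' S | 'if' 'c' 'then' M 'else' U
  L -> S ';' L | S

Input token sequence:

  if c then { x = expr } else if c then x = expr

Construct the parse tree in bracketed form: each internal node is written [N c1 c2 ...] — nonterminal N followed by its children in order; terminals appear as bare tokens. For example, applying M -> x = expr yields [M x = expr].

S
U
if c then M else U
if c then { L } else U
if c then { S } else U
if c then { M } else U
if c then { x = expr } else U
if c then { x = expr } else if c then S
if c then { x = expr } else if c then M
if c then { x = expr } else if c then x = expr

[S [U if c then [M { [L [S [M x = expr]]] }] else [U if c then [S [M x = expr]]]]]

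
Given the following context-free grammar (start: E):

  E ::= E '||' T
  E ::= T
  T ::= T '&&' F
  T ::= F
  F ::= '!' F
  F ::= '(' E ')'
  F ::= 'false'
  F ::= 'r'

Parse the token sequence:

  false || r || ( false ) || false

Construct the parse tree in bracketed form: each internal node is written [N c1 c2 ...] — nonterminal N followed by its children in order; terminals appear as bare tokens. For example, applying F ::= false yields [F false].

[E [E [E [E [T [F false]]] || [T [F r]]] || [T [F ( [E [T [F false]]] )]]] || [T [F false]]]

E
E || T
E || T || T
E || T || T || T
T || T || T || T
F || T || T || T
false || T || T || T
false || F || T || T
false || r || T || T
false || r || F || T
false || r || ( E ) || T
false || r || ( T ) || T
false || r || ( F ) || T
false || r || ( false ) || T
false || r || ( false ) || F
false || r || ( false ) || false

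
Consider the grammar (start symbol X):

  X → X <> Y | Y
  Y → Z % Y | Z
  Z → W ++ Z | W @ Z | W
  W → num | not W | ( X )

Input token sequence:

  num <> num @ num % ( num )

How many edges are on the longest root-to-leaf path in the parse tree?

9

[X [X [Y [Z [W num]]]] <> [Y [Z [W num] @ [Z [W num]]] % [Y [Z [W ( [X [Y [Z [W num]]]] )]]]]]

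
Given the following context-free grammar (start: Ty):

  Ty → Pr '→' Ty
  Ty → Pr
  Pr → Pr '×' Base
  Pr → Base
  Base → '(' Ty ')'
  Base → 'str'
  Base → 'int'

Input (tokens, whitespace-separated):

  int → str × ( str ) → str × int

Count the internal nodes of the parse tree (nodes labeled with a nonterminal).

[Ty [Pr [Base int]] → [Ty [Pr [Pr [Base str]] × [Base ( [Ty [Pr [Base str]]] )]] → [Ty [Pr [Pr [Base str]] × [Base int]]]]]

16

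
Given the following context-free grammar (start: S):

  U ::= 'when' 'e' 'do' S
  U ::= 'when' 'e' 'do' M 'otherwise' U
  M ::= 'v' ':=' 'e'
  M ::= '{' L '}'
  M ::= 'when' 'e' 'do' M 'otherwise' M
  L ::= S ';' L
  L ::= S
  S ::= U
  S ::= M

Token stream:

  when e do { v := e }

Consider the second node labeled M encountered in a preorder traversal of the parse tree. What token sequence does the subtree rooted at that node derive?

[S [U when e do [S [M { [L [S [M v := e]]] }]]]]

v := e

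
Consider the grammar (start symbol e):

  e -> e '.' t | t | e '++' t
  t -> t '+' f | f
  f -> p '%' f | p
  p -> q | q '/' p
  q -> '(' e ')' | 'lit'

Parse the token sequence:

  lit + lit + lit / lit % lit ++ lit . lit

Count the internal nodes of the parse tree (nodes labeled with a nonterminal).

28

[e [e [e [t [t [t [f [p [q lit]]]] + [f [p [q lit]]]] + [f [p [q lit] / [p [q lit]]] % [f [p [q lit]]]]]] ++ [t [f [p [q lit]]]]] . [t [f [p [q lit]]]]]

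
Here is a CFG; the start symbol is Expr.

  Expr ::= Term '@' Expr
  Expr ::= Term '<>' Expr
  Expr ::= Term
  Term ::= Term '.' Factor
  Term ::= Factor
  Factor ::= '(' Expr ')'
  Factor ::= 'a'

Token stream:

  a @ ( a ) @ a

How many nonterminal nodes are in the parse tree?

[Expr [Term [Factor a]] @ [Expr [Term [Factor ( [Expr [Term [Factor a]]] )]] @ [Expr [Term [Factor a]]]]]

12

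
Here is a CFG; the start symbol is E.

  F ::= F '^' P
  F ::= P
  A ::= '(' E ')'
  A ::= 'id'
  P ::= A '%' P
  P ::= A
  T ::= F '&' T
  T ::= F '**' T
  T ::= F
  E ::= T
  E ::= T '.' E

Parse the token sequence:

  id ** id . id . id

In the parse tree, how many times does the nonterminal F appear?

4

[E [T [F [P [A id]]] ** [T [F [P [A id]]]]] . [E [T [F [P [A id]]]] . [E [T [F [P [A id]]]]]]]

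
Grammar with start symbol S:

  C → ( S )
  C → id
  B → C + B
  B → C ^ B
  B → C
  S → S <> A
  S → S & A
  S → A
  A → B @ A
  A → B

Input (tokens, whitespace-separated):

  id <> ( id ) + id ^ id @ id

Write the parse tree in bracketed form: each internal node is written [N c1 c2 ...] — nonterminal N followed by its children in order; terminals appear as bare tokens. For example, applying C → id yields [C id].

S
S <> A
A <> A
B <> A
C <> A
id <> A
id <> B @ A
id <> C + B @ A
id <> ( S ) + B @ A
id <> ( A ) + B @ A
id <> ( B ) + B @ A
id <> ( C ) + B @ A
id <> ( id ) + B @ A
id <> ( id ) + C ^ B @ A
id <> ( id ) + id ^ B @ A
id <> ( id ) + id ^ C @ A
id <> ( id ) + id ^ id @ A
id <> ( id ) + id ^ id @ B
id <> ( id ) + id ^ id @ C
id <> ( id ) + id ^ id @ id

[S [S [A [B [C id]]]] <> [A [B [C ( [S [A [B [C id]]]] )] + [B [C id] ^ [B [C id]]]] @ [A [B [C id]]]]]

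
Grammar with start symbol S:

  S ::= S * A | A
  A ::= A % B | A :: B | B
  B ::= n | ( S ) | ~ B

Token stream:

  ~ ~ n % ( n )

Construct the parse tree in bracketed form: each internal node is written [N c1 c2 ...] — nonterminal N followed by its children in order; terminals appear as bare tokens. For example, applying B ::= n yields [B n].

S
A
A % B
B % B
~ B % B
~ ~ B % B
~ ~ n % B
~ ~ n % ( S )
~ ~ n % ( A )
~ ~ n % ( B )
~ ~ n % ( n )

[S [A [A [B ~ [B ~ [B n]]]] % [B ( [S [A [B n]]] )]]]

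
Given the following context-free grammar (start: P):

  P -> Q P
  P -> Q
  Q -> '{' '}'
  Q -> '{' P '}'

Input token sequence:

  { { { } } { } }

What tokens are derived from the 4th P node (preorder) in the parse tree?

[P [Q { [P [Q { [P [Q { }]] }] [P [Q { }]]] }]]

{ }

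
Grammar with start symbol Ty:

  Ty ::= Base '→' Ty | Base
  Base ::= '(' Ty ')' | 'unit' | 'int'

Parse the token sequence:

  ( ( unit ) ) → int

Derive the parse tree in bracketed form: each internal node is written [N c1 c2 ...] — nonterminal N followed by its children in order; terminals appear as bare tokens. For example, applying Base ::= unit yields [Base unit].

Ty
Base → Ty
( Ty ) → Ty
( Base ) → Ty
( ( Ty ) ) → Ty
( ( Base ) ) → Ty
( ( unit ) ) → Ty
( ( unit ) ) → Base
( ( unit ) ) → int

[Ty [Base ( [Ty [Base ( [Ty [Base unit]] )]] )] → [Ty [Base int]]]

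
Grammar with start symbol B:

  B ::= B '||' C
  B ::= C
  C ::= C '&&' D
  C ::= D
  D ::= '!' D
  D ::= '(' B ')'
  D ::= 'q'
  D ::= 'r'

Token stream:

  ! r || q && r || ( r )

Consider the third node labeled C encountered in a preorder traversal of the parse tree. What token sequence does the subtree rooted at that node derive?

[B [B [B [C [D ! [D r]]]] || [C [C [D q]] && [D r]]] || [C [D ( [B [C [D r]]] )]]]

q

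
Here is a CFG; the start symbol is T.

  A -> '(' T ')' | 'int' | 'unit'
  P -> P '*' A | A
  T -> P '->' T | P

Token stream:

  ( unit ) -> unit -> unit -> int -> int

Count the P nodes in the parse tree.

[T [P [A ( [T [P [A unit]]] )]] -> [T [P [A unit]] -> [T [P [A unit]] -> [T [P [A int]] -> [T [P [A int]]]]]]]

6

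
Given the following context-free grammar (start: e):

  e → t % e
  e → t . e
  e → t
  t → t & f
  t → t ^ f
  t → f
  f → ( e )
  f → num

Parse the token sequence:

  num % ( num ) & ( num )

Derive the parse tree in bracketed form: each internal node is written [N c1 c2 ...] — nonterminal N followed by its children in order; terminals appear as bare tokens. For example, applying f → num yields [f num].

[e [t [f num]] % [e [t [t [f ( [e [t [f num]]] )]] & [f ( [e [t [f num]]] )]]]]

e
t % e
f % e
num % e
num % t
num % t & f
num % f & f
num % ( e ) & f
num % ( t ) & f
num % ( f ) & f
num % ( num ) & f
num % ( num ) & ( e )
num % ( num ) & ( t )
num % ( num ) & ( f )
num % ( num ) & ( num )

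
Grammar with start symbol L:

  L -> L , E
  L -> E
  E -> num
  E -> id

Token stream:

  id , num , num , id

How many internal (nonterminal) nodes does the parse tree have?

[L [L [L [L [E id]] , [E num]] , [E num]] , [E id]]

8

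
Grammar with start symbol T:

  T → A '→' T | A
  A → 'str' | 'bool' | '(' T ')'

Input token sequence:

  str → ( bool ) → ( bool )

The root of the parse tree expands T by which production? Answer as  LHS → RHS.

T → A '→' T

[T [A str] → [T [A ( [T [A bool]] )] → [T [A ( [T [A bool]] )]]]]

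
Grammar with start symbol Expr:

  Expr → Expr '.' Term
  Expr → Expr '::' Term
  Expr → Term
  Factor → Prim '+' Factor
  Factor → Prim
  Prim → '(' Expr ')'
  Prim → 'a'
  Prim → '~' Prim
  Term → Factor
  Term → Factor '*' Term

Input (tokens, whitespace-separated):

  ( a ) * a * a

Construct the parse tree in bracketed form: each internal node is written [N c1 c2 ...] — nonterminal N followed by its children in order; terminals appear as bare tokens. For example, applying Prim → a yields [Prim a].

[Expr [Term [Factor [Prim ( [Expr [Term [Factor [Prim a]]]] )]] * [Term [Factor [Prim a]] * [Term [Factor [Prim a]]]]]]

Expr
Term
Factor * Term
Prim * Term
( Expr ) * Term
( Term ) * Term
( Factor ) * Term
( Prim ) * Term
( a ) * Term
( a ) * Factor * Term
( a ) * Prim * Term
( a ) * a * Term
( a ) * a * Factor
( a ) * a * Prim
( a ) * a * a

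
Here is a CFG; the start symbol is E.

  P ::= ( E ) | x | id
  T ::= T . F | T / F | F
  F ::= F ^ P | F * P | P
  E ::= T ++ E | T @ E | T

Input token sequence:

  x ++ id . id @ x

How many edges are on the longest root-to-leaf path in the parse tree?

[E [T [F [P x]]] ++ [E [T [T [F [P id]]] . [F [P id]]] @ [E [T [F [P x]]]]]]

6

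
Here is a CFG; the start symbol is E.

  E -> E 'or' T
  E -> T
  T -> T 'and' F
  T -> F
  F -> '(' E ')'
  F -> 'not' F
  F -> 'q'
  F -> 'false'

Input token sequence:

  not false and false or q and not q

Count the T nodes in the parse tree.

[E [E [T [T [F not [F false]]] and [F false]]] or [T [T [F q]] and [F not [F q]]]]

4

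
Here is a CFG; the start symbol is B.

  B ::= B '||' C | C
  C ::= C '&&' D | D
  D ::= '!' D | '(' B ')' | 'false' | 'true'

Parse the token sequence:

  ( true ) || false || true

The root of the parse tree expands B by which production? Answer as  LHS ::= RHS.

B ::= B '||' C

[B [B [B [C [D ( [B [C [D true]]] )]]] || [C [D false]]] || [C [D true]]]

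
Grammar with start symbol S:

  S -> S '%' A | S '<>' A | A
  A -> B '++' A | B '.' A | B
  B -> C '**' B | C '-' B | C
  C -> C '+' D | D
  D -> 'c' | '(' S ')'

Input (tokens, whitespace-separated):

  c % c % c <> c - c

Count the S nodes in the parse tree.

[S [S [S [S [A [B [C [D c]]]]] % [A [B [C [D c]]]]] % [A [B [C [D c]]]]] <> [A [B [C [D c]] - [B [C [D c]]]]]]

4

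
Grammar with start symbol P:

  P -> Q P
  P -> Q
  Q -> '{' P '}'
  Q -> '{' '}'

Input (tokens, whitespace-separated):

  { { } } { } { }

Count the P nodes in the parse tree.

4

[P [Q { [P [Q { }]] }] [P [Q { }] [P [Q { }]]]]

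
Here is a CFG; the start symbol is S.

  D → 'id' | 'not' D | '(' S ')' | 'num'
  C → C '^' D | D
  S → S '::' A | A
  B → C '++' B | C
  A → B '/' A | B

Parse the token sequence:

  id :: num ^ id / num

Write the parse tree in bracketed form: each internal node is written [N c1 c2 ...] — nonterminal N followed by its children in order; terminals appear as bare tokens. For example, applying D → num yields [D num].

S
S :: A
A :: A
B :: A
C :: A
D :: A
id :: A
id :: B / A
id :: C / A
id :: C ^ D / A
id :: D ^ D / A
id :: num ^ D / A
id :: num ^ id / A
id :: num ^ id / B
id :: num ^ id / C
id :: num ^ id / D
id :: num ^ id / num

[S [S [A [B [C [D id]]]]] :: [A [B [C [C [D num]] ^ [D id]]] / [A [B [C [D num]]]]]]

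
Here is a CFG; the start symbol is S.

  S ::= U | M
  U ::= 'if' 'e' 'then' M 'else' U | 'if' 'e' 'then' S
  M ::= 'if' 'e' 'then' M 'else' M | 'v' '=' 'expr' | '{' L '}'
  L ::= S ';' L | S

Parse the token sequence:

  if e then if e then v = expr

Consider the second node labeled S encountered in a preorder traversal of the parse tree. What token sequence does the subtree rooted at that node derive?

[S [U if e then [S [U if e then [S [M v = expr]]]]]]

if e then v = expr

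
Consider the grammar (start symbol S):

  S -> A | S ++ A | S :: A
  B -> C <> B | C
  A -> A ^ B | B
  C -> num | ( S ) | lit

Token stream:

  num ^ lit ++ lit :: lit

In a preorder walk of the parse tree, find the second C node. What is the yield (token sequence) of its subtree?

[S [S [S [A [A [B [C num]]] ^ [B [C lit]]]] ++ [A [B [C lit]]]] :: [A [B [C lit]]]]

lit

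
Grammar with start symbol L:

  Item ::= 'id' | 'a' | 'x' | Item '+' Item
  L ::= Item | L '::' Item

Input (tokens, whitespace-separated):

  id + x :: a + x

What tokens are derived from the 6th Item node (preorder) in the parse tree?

[L [L [Item [Item id] + [Item x]]] :: [Item [Item a] + [Item x]]]

x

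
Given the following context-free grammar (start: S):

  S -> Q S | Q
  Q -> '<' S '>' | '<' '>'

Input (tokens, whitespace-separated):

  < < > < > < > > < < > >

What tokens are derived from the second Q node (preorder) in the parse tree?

< >

[S [Q < [S [Q < >] [S [Q < >] [S [Q < >]]]] >] [S [Q < [S [Q < >]] >]]]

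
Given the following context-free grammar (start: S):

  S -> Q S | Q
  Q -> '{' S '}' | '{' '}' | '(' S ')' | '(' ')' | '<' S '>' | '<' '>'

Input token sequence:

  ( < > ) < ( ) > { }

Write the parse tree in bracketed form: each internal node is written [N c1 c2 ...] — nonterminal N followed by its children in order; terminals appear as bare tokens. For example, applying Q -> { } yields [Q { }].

[S [Q ( [S [Q < >]] )] [S [Q < [S [Q ( )]] >] [S [Q { }]]]]

S
Q S
( S ) S
( Q ) S
( < > ) S
( < > ) Q S
( < > ) < S > S
( < > ) < Q > S
( < > ) < ( ) > S
( < > ) < ( ) > Q
( < > ) < ( ) > { }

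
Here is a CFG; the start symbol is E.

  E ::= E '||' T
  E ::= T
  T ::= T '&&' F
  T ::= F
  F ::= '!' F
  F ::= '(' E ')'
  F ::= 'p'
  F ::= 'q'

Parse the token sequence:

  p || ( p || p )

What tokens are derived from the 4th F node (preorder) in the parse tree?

p

[E [E [T [F p]]] || [T [F ( [E [E [T [F p]]] || [T [F p]]] )]]]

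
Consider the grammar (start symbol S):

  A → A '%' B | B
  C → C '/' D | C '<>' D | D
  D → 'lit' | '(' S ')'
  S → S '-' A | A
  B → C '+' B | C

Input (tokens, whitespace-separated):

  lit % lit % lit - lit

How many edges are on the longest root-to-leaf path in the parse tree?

8

[S [S [A [A [A [B [C [D lit]]]] % [B [C [D lit]]]] % [B [C [D lit]]]]] - [A [B [C [D lit]]]]]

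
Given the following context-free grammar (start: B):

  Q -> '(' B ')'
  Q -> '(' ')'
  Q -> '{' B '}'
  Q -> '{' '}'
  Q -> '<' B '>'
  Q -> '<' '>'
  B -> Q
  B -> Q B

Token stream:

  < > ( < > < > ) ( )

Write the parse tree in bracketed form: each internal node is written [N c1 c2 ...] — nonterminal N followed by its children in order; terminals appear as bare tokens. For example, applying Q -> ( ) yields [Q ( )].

B
Q B
< > B
< > Q B
< > ( B ) B
< > ( Q B ) B
< > ( < > B ) B
< > ( < > Q ) B
< > ( < > < > ) B
< > ( < > < > ) Q
< > ( < > < > ) ( )

[B [Q < >] [B [Q ( [B [Q < >] [B [Q < >]]] )] [B [Q ( )]]]]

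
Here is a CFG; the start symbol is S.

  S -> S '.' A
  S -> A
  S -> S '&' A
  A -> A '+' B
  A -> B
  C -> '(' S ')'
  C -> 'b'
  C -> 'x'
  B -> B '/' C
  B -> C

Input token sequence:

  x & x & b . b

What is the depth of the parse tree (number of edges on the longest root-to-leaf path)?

7

[S [S [S [S [A [B [C x]]]] & [A [B [C x]]]] & [A [B [C b]]]] . [A [B [C b]]]]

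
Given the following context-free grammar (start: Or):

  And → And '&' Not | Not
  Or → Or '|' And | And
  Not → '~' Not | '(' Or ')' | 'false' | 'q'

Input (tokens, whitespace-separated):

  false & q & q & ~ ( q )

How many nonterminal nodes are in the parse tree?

[Or [And [And [And [And [Not false]] & [Not q]] & [Not q]] & [Not ~ [Not ( [Or [And [Not q]]] )]]]]

13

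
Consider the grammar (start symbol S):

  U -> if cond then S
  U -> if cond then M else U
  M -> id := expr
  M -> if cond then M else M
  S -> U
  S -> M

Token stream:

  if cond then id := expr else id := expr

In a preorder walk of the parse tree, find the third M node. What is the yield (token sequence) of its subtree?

[S [M if cond then [M id := expr] else [M id := expr]]]

id := expr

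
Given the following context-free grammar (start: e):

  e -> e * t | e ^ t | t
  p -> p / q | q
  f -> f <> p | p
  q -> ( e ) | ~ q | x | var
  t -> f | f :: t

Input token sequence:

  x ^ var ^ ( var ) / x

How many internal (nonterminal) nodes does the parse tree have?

22

[e [e [e [t [f [p [q x]]]]] ^ [t [f [p [q var]]]]] ^ [t [f [p [p [q ( [e [t [f [p [q var]]]]] )]] / [q x]]]]]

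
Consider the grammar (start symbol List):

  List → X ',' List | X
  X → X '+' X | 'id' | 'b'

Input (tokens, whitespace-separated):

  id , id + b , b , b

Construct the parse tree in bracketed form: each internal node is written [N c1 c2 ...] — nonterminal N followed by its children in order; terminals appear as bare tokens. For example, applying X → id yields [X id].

List
X , List
id , List
id , X , List
id , X + X , List
id , id + X , List
id , id + b , List
id , id + b , X , List
id , id + b , b , List
id , id + b , b , X
id , id + b , b , b

[List [X id] , [List [X [X id] + [X b]] , [List [X b] , [List [X b]]]]]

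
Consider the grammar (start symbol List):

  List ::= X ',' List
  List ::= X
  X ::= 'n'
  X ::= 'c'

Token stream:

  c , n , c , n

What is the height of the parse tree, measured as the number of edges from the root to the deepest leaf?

[List [X c] , [List [X n] , [List [X c] , [List [X n]]]]]

5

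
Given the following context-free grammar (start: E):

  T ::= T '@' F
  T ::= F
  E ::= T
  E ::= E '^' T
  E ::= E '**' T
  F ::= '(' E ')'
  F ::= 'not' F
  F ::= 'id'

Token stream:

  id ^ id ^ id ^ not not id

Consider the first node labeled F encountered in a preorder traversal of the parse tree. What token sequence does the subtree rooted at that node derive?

[E [E [E [E [T [F id]]] ^ [T [F id]]] ^ [T [F id]]] ^ [T [F not [F not [F id]]]]]

id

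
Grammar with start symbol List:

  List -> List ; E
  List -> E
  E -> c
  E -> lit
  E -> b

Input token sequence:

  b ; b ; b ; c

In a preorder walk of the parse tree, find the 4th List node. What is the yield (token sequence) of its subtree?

[List [List [List [List [E b]] ; [E b]] ; [E b]] ; [E c]]

b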